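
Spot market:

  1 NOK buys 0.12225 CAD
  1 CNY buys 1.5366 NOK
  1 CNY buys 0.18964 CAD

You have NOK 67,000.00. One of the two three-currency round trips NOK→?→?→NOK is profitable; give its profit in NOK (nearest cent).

Profitable loop is NOK → CNY → CAD → NOK:
NOK 67,000.00 ÷ 1.5366 = CNY 43,602.76
CNY 43,602.76 × 0.18964 = CAD 8,268.83
CAD 8,268.83 ÷ 0.12225 = NOK 67,638.67
Profit = NOK 67,638.67 − NOK 67,000.00

Profit: NOK 638.67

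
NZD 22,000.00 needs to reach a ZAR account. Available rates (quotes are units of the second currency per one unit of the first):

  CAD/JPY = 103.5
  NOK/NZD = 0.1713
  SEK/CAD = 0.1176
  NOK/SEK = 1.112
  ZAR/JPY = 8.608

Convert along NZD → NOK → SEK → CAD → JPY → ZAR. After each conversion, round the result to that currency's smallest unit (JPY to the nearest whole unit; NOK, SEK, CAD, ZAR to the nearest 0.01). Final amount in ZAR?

NZD 22,000.00 ÷ 0.1713 = NOK 128,429.66
NOK 128,429.66 × 1.112 = SEK 142,813.78
SEK 142,813.78 × 0.1176 = CAD 16,794.90
CAD 16,794.90 × 103.5 = JPY 1,738,272
JPY 1,738,272 ÷ 8.608 = ZAR 201,936.80

ZAR 201,936.80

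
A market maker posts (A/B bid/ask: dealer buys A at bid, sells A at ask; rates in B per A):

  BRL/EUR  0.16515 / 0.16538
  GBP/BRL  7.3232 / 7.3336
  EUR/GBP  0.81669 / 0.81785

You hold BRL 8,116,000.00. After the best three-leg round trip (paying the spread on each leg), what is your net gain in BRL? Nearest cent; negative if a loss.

Net profit: BRL 66,163.89

Best loop BRL → GBP → EUR → BRL:
BRL 8,116,000.00 ÷ 7.3336 (buy GBP at ask) = GBP 1,106,687.03
GBP 1,106,687.03 ÷ 0.81785 (buy EUR at ask) = EUR 1,353,166.26
EUR 1,353,166.26 ÷ 0.16538 (buy BRL at ask) = BRL 8,182,163.89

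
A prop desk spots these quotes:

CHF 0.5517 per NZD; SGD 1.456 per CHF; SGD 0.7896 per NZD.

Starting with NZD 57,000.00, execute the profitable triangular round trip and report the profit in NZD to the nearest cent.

Profit: NZD 987.19

Profitable loop is NZD → CHF → SGD → NZD:
NZD 57,000.00 × 0.5517 = CHF 31,446.90
CHF 31,446.90 × 1.456 = SGD 45,786.69
SGD 45,786.69 ÷ 0.7896 = NZD 57,987.19
Profit = NZD 57,987.19 − NZD 57,000.00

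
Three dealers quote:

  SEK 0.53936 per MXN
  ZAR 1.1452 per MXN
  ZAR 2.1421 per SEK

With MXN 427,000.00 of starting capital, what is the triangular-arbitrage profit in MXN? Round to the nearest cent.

Profitable loop is MXN → SEK → ZAR → MXN:
MXN 427,000.00 × 0.53936 = SEK 230,306.72
SEK 230,306.72 × 2.1421 = ZAR 493,340.02
ZAR 493,340.02 ÷ 1.1452 = MXN 430,789.40
Profit = MXN 430,789.40 − MXN 427,000.00

Profit: MXN 3,789.40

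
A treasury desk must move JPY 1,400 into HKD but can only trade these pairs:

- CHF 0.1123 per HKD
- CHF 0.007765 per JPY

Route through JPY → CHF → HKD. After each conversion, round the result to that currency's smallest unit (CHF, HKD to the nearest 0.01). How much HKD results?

HKD 96.79

JPY 1,400 × 0.007765 = CHF 10.87
CHF 10.87 ÷ 0.1123 = HKD 96.79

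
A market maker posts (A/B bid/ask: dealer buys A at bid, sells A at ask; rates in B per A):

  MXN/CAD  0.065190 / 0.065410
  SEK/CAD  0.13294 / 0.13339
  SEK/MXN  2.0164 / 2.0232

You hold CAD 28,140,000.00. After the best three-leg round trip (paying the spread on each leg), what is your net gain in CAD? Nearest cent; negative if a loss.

Best loop CAD → MXN → SEK → CAD:
CAD 28,140,000.00 ÷ 0.065410 (buy MXN at ask) = MXN 430,209,448.10
MXN 430,209,448.10 ÷ 2.0232 (buy SEK at ask) = SEK 212,638,121.84
SEK 212,638,121.84 × 0.13294 (sell SEK at bid) = CAD 28,268,111.92

Net profit: CAD 128,111.92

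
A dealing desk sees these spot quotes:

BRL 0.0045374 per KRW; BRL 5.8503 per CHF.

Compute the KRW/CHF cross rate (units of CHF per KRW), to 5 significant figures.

1 KRW × 0.0045374 = 0.0045374 BRL
0.0045374 BRL ÷ 5.8503 = 0.000775584 CHF

KRW/CHF = 0.00077558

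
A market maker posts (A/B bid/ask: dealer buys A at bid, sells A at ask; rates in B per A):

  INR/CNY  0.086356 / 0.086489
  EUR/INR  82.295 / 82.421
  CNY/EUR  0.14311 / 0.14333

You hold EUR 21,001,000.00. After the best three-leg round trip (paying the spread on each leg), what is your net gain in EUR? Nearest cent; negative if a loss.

Best loop EUR → INR → CNY → EUR:
EUR 21,001,000.00 × 82.295 (sell EUR at bid) = INR 1,728,277,295.00
INR 1,728,277,295.00 × 0.086356 (sell INR at bid) = CNY 149,247,114.09
CNY 149,247,114.09 × 0.14311 (sell CNY at bid) = EUR 21,358,754.50

Net profit: EUR 357,754.50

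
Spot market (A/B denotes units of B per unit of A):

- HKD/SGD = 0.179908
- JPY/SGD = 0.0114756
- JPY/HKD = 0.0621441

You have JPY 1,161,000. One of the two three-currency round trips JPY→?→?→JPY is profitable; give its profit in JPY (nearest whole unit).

Profit: JPY 30,673

Profitable loop is JPY → SGD → HKD → JPY:
JPY 1,161,000 × 0.0114756 = SGD 13,323.17
SGD 13,323.17 ÷ 0.179908 = HKD 74,055.47
HKD 74,055.47 ÷ 0.0621441 = JPY 1,191,673
Profit = JPY 1,191,673 − JPY 1,161,000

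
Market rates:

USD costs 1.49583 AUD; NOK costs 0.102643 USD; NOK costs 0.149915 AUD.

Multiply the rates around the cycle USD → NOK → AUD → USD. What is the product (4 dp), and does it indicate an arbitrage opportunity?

0.9764 (arbitrage exists)

Around USD → NOK → AUD → USD: 1 ÷ 0.102643 × 0.149915 ÷ 1.49583 = 0.976413
Product < 1; profitable direction is USD → AUD → NOK → USD.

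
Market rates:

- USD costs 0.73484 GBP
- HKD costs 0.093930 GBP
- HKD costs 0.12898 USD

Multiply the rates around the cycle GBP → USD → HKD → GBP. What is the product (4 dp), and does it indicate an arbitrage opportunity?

0.9910 (arbitrage exists)

Around GBP → USD → HKD → GBP: 1 ÷ 0.73484 ÷ 0.12898 × 0.093930 = 0.991035
Product < 1; profitable direction is GBP → HKD → USD → GBP.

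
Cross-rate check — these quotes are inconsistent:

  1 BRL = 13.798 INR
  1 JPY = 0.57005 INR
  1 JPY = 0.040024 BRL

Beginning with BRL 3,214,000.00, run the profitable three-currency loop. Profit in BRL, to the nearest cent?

Profit: BRL 103,586.02

Profitable loop is BRL → JPY → INR → BRL:
BRL 3,214,000.00 ÷ 0.040024 = JPY 80,301,819
JPY 80,301,819 × 0.57005 = INR 45,776,051.87
INR 45,776,051.87 ÷ 13.798 = BRL 3,317,586.02
Profit = BRL 3,317,586.02 − BRL 3,214,000.00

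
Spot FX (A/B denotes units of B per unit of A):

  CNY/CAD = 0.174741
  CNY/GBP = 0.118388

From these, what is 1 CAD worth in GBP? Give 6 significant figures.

CAD/GBP = 0.677506

1 CAD ÷ 0.174741 = 5.72276 CNY
5.72276 CNY × 0.118388 = 0.677506 GBP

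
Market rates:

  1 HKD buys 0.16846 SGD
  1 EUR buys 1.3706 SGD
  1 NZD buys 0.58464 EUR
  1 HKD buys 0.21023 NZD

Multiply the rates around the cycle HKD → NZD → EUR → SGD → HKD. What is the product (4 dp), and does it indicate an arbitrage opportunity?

1.0000 (no arbitrage)

Around HKD → NZD → EUR → SGD → HKD: 1 × 0.21023 × 0.58464 × 1.3706 ÷ 0.16846 = 0.999993
Product ≈ 1 (deviation 0.001%, within rounding noise).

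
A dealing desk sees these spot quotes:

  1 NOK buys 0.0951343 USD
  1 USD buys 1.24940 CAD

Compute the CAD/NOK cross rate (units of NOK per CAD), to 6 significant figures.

CAD/NOK = 8.41320

1 CAD ÷ 1.24940 = 0.800384 USD
0.800384 USD ÷ 0.0951343 = 8.4132 NOK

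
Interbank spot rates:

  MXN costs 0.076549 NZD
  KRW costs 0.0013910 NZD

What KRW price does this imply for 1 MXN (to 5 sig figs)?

MXN/KRW = 55.032

1 MXN × 0.076549 = 0.076549 NZD
0.076549 NZD ÷ 0.0013910 = 55.0316 KRW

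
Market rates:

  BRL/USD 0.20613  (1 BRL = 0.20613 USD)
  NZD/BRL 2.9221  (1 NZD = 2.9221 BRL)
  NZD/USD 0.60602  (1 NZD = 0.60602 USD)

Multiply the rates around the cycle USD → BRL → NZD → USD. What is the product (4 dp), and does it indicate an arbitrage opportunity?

Around USD → BRL → NZD → USD: 1 ÷ 0.20613 ÷ 2.9221 × 0.60602 = 1.006122
Product > 1; profitable direction is USD → BRL → NZD → USD.

1.0061 (arbitrage exists)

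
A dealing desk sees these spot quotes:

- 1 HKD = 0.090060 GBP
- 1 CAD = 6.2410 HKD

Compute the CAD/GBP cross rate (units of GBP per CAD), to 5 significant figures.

CAD/GBP = 0.56206

1 CAD × 6.2410 = 6.241 HKD
6.241 HKD × 0.090060 = 0.562064 GBP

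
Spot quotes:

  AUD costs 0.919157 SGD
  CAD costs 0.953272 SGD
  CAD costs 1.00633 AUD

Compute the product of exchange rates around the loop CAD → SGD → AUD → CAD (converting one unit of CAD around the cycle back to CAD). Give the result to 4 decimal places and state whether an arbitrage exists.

Around CAD → SGD → AUD → CAD: 1 × 0.953272 ÷ 0.919157 ÷ 1.00633 = 1.030592
Product > 1; profitable direction is CAD → SGD → AUD → CAD.

1.0306 (arbitrage exists)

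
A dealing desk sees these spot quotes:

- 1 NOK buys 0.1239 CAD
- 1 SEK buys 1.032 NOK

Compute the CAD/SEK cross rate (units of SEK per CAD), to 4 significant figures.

CAD/SEK = 7.821

1 CAD ÷ 0.1239 = 8.07103 NOK
8.07103 NOK ÷ 1.032 = 7.82076 SEK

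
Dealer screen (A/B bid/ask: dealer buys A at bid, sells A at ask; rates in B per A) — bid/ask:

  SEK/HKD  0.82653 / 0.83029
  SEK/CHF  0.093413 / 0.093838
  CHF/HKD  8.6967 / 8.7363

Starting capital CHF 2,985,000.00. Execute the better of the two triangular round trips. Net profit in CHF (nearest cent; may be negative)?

Net profit: CHF 24,516.13

Best loop CHF → SEK → HKD → CHF:
CHF 2,985,000.00 ÷ 0.093838 (buy SEK at ask) = SEK 31,810,140.88
SEK 31,810,140.88 × 0.82653 (sell SEK at bid) = HKD 26,292,035.74
HKD 26,292,035.74 ÷ 8.7363 (buy CHF at ask) = CHF 3,009,516.13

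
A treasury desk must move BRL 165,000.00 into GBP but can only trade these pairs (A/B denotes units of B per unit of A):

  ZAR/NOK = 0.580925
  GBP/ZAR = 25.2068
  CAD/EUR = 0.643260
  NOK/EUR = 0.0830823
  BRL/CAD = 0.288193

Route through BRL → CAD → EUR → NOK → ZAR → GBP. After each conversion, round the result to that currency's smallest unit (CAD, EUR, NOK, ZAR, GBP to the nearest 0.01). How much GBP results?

GBP 25,142.45

BRL 165,000.00 × 0.288193 = CAD 47,551.84
CAD 47,551.84 × 0.643260 = EUR 30,588.20
EUR 30,588.20 ÷ 0.0830823 = NOK 368,167.47
NOK 368,167.47 ÷ 0.580925 = ZAR 633,760.76
ZAR 633,760.76 ÷ 25.2068 = GBP 25,142.45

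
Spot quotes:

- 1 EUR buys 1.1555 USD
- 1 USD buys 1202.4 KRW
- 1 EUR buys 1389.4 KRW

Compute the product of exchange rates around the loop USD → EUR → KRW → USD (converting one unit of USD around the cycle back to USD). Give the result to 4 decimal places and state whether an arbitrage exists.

Around USD → EUR → KRW → USD: 1 ÷ 1.1555 × 1389.4 ÷ 1202.4 = 1.000019
Product ≈ 1 (deviation 0.002%, within rounding noise).

1.0000 (no arbitrage)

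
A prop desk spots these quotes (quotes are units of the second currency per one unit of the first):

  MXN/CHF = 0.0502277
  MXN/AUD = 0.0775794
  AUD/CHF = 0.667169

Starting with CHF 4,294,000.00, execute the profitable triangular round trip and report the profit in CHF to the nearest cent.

Profit: CHF 130,875.17

Profitable loop is CHF → MXN → AUD → CHF:
CHF 4,294,000.00 ÷ 0.0502277 = MXN 85,490,675.46
MXN 85,490,675.46 × 0.0775794 = AUD 6,632,315.31
AUD 6,632,315.31 × 0.667169 = CHF 4,424,875.17
Profit = CHF 4,424,875.17 − CHF 4,294,000.00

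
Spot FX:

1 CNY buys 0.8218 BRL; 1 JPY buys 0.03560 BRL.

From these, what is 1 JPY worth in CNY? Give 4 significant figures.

1 JPY × 0.03560 = 0.0356 BRL
0.0356 BRL ÷ 0.8218 = 0.0433195 CNY

JPY/CNY = 0.04332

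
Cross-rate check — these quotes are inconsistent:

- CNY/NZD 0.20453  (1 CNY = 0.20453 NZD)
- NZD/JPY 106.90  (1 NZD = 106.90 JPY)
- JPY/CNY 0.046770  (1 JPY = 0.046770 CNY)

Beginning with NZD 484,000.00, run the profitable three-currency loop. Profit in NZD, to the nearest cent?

Profitable loop is NZD → JPY → CNY → NZD:
NZD 484,000.00 × 106.90 = JPY 51,739,600
JPY 51,739,600 × 0.046770 = CNY 2,419,861.09
CNY 2,419,861.09 × 0.20453 = NZD 494,934.19
Profit = NZD 494,934.19 − NZD 484,000.00

Profit: NZD 10,934.19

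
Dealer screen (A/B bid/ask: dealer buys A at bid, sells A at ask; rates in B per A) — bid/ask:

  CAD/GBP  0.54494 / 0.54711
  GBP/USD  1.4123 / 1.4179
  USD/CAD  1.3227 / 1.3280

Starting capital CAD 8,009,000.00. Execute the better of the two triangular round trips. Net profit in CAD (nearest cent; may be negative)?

Net profit: CAD 143,959.66

Best loop CAD → GBP → USD → CAD:
CAD 8,009,000.00 × 0.54494 (sell CAD at bid) = GBP 4,364,424.46
GBP 4,364,424.46 × 1.4123 (sell GBP at bid) = USD 6,163,876.66
USD 6,163,876.66 × 1.3227 (sell USD at bid) = CAD 8,152,959.66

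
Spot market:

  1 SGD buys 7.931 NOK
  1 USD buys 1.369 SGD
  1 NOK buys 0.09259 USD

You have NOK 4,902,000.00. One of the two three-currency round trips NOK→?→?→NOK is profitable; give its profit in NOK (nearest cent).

Profit: NOK 25,978.33

Profitable loop is NOK → USD → SGD → NOK:
NOK 4,902,000.00 × 0.09259 = USD 453,876.18
USD 453,876.18 × 1.369 = SGD 621,356.49
SGD 621,356.49 × 7.931 = NOK 4,927,978.33
Profit = NOK 4,927,978.33 − NOK 4,902,000.00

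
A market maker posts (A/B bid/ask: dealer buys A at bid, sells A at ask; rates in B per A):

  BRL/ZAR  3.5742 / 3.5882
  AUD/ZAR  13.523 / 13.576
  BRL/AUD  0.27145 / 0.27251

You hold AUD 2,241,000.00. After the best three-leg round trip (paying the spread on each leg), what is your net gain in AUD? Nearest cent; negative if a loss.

Best loop AUD → ZAR → BRL → AUD:
AUD 2,241,000.00 × 13.523 (sell AUD at bid) = ZAR 30,305,043.00
ZAR 30,305,043.00 ÷ 3.5882 (buy BRL at ask) = BRL 8,445,750.79
BRL 8,445,750.79 × 0.27145 (sell BRL at bid) = AUD 2,292,599.05

Net profit: AUD 51,599.05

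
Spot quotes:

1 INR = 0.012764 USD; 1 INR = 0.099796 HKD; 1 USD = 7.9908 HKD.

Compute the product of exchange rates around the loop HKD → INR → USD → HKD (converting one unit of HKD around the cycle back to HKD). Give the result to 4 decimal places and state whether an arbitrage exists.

Around HKD → INR → USD → HKD: 1 ÷ 0.099796 × 0.012764 × 7.9908 = 1.022031
Product > 1; profitable direction is HKD → INR → USD → HKD.

1.0220 (arbitrage exists)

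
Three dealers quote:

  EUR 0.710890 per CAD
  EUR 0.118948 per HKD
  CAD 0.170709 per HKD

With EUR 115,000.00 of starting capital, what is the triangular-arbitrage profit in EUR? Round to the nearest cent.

Profit: EUR 2,327.42

Profitable loop is EUR → HKD → CAD → EUR:
EUR 115,000.00 ÷ 0.118948 = HKD 966,809.03
HKD 966,809.03 × 0.170709 = CAD 165,043.00
CAD 165,043.00 × 0.710890 = EUR 117,327.42
Profit = EUR 117,327.42 − EUR 115,000.00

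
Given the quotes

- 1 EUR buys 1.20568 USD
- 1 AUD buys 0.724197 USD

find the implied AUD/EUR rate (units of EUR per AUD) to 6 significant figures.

1 AUD × 0.724197 = 0.724197 USD
0.724197 USD ÷ 1.20568 = 0.600654 EUR

AUD/EUR = 0.600654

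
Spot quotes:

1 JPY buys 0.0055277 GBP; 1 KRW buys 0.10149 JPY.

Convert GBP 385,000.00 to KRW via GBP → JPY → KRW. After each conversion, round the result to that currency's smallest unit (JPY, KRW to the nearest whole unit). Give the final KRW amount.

KRW 686,266,834

GBP 385,000.00 ÷ 0.0055277 = JPY 69,649,221
JPY 69,649,221 ÷ 0.10149 = KRW 686,266,834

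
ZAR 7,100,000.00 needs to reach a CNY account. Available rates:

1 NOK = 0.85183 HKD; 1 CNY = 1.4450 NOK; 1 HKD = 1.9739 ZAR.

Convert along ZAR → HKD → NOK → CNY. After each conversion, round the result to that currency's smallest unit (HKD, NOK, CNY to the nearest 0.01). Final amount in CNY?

CNY 2,922,216.73

ZAR 7,100,000.00 ÷ 1.9739 = HKD 3,596,940.07
HKD 3,596,940.07 ÷ 0.85183 = NOK 4,222,603.18
NOK 4,222,603.18 ÷ 1.4450 = CNY 2,922,216.73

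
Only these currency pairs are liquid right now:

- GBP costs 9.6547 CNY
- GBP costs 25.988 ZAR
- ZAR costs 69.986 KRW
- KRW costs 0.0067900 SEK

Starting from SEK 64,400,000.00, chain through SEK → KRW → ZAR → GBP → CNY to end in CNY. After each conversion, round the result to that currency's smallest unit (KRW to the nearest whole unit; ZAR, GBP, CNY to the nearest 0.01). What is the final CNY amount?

CNY 50,346,681.05

SEK 64,400,000.00 ÷ 0.0067900 = KRW 9,484,536,082
KRW 9,484,536,082 ÷ 69.986 = ZAR 135,520,476.70
ZAR 135,520,476.70 ÷ 25.988 = GBP 5,214,732.83
GBP 5,214,732.83 × 9.6547 = CNY 50,346,681.05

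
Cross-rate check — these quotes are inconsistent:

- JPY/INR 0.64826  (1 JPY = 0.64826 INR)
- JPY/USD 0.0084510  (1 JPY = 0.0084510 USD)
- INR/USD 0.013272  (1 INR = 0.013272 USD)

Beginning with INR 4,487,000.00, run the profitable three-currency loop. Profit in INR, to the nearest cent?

Profit: INR 81,078.58

Profitable loop is INR → USD → JPY → INR:
INR 4,487,000.00 × 0.013272 = USD 59,551.46
USD 59,551.46 ÷ 0.0084510 = JPY 7,046,677
JPY 7,046,677 × 0.64826 = INR 4,568,078.58
Profit = INR 4,568,078.58 − INR 4,487,000.00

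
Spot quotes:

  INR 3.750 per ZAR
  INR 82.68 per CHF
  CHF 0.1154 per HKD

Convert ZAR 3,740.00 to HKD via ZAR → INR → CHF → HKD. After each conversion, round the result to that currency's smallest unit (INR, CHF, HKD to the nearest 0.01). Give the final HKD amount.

ZAR 3,740.00 × 3.750 = INR 14,025.00
INR 14,025.00 ÷ 82.68 = CHF 169.63
CHF 169.63 ÷ 0.1154 = HKD 1,469.93

HKD 1,469.93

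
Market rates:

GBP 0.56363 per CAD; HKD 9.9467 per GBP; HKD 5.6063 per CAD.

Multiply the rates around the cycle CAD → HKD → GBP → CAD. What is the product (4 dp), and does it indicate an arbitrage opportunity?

1.0000 (no arbitrage)

Around CAD → HKD → GBP → CAD: 1 × 5.6063 ÷ 9.9467 ÷ 0.56363 = 1.000007
Product ≈ 1 (deviation 0.001%, within rounding noise).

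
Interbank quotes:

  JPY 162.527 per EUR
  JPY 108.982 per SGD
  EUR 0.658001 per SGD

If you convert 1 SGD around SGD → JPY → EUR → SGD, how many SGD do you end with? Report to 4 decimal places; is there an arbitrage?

Around SGD → JPY → EUR → SGD: 1 × 108.982 ÷ 162.527 ÷ 0.658001 = 1.019067
Product > 1; profitable direction is SGD → JPY → EUR → SGD.

1.0191 (arbitrage exists)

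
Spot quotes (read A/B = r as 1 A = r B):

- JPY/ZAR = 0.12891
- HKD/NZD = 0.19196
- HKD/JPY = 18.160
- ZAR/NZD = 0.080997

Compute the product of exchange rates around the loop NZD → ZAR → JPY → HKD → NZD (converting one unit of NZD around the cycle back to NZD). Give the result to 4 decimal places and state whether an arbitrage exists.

1.0124 (arbitrage exists)

Around NZD → ZAR → JPY → HKD → NZD: 1 ÷ 0.080997 ÷ 0.12891 ÷ 18.160 × 0.19196 = 1.012370
Product > 1; profitable direction is NZD → ZAR → JPY → HKD → NZD.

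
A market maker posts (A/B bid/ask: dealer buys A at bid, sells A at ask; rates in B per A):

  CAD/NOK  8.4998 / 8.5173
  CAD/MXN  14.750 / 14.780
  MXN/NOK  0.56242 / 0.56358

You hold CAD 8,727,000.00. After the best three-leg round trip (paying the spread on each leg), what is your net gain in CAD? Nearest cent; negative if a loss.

Best loop CAD → NOK → MXN → CAD:
CAD 8,727,000.00 × 8.4998 (sell CAD at bid) = NOK 74,177,754.60
NOK 74,177,754.60 ÷ 0.56358 (buy MXN at ask) = MXN 131,618,855.53
MXN 131,618,855.53 ÷ 14.780 (buy CAD at ask) = CAD 8,905,199.97

Net profit: CAD 178,199.97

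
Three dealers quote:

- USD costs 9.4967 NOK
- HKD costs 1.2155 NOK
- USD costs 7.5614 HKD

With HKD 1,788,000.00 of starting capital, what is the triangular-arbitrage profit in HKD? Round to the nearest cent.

Profit: HKD 59,494.09

Profitable loop is HKD → USD → NOK → HKD:
HKD 1,788,000.00 ÷ 7.5614 = USD 236,464.15
USD 236,464.15 × 9.4967 = NOK 2,245,629.06
NOK 2,245,629.06 ÷ 1.2155 = HKD 1,847,494.09
Profit = HKD 1,847,494.09 − HKD 1,788,000.00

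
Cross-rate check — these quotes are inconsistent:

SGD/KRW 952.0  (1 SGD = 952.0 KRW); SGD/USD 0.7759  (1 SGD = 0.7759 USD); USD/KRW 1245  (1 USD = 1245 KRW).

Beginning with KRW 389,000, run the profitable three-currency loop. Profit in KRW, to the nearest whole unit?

Profit: KRW 5,719

Profitable loop is KRW → SGD → USD → KRW:
KRW 389,000 ÷ 952.0 = SGD 408.61
SGD 408.61 × 0.7759 = USD 317.04
USD 317.04 × 1245 = KRW 394,719
Profit = KRW 394,719 − KRW 389,000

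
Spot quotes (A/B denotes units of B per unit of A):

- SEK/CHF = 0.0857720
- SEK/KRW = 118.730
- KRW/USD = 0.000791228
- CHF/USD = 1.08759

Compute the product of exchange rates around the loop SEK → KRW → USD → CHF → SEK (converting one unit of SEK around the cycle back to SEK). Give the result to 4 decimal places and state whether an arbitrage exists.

Around SEK → KRW → USD → CHF → SEK: 1 × 118.730 × 0.000791228 ÷ 1.08759 ÷ 0.0857720 = 1.007051
Product > 1; profitable direction is SEK → KRW → USD → CHF → SEK.

1.0071 (arbitrage exists)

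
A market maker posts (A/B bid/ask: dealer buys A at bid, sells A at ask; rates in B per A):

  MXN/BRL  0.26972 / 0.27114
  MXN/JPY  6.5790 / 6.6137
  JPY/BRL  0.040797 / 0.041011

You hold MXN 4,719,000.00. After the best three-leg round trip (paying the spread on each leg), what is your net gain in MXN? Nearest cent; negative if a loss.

Best loop MXN → BRL → JPY → MXN:
MXN 4,719,000.00 × 0.26972 (sell MXN at bid) = BRL 1,272,808.68
BRL 1,272,808.68 ÷ 0.041011 (buy JPY at ask) = JPY 31,035,787
JPY 31,035,787 ÷ 6.6137 (buy MXN at ask) = MXN 4,692,651.23

Net result: MXN -26,348.77 (no profitable arbitrage after spreads)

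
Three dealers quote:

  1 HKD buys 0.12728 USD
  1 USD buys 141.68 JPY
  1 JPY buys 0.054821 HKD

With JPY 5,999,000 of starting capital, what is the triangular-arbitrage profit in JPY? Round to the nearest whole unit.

Profitable loop is JPY → USD → HKD → JPY:
JPY 5,999,000 ÷ 141.68 = USD 42,341.90
USD 42,341.90 ÷ 0.12728 = HKD 332,667.33
HKD 332,667.33 ÷ 0.054821 = JPY 6,068,246
Profit = JPY 6,068,246 − JPY 5,999,000

Profit: JPY 69,246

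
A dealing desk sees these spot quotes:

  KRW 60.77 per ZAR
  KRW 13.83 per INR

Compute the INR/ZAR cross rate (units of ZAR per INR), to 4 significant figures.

1 INR × 13.83 = 13.83 KRW
13.83 KRW ÷ 60.77 = 0.227579 ZAR

INR/ZAR = 0.2276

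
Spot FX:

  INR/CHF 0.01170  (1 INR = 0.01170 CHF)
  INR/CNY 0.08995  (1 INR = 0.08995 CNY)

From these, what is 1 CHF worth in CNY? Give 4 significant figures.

CHF/CNY = 7.688

1 CHF ÷ 0.01170 = 85.4701 INR
85.4701 INR × 0.08995 = 7.68803 CNY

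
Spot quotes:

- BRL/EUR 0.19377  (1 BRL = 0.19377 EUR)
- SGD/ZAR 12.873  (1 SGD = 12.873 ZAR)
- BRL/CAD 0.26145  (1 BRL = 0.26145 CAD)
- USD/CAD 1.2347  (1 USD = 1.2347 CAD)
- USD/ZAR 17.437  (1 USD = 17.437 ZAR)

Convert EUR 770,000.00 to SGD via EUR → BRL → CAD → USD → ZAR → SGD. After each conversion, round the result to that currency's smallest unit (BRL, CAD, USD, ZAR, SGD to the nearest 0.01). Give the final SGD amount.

EUR 770,000.00 ÷ 0.19377 = BRL 3,973,783.35
BRL 3,973,783.35 × 0.26145 = CAD 1,038,945.66
CAD 1,038,945.66 ÷ 1.2347 = USD 841,455.95
USD 841,455.95 × 17.437 = ZAR 14,672,467.40
ZAR 14,672,467.40 ÷ 12.873 = SGD 1,139,786.17

SGD 1,139,786.17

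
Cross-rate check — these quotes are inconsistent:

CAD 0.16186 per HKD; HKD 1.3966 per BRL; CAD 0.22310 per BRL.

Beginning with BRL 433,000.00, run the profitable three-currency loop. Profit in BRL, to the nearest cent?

Profit: BRL 5,732.59

Profitable loop is BRL → HKD → CAD → BRL:
BRL 433,000.00 × 1.3966 = HKD 604,727.80
HKD 604,727.80 × 0.16186 = CAD 97,881.24
CAD 97,881.24 ÷ 0.22310 = BRL 438,732.59
Profit = BRL 438,732.59 − BRL 433,000.00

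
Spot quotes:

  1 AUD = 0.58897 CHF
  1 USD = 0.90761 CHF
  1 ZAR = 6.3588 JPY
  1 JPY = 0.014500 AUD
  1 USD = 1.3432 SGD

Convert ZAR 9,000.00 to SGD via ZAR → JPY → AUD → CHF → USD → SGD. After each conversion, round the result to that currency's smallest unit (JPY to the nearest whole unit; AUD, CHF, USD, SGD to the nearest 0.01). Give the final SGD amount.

ZAR 9,000.00 × 6.3588 = JPY 57,229
JPY 57,229 × 0.014500 = AUD 829.82
AUD 829.82 × 0.58897 = CHF 488.74
CHF 488.74 ÷ 0.90761 = USD 538.49
USD 538.49 × 1.3432 = SGD 723.30

SGD 723.30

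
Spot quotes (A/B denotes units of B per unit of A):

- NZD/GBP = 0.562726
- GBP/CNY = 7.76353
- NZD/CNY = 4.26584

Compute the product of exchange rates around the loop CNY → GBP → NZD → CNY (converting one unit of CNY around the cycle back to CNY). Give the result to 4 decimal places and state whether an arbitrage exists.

Around CNY → GBP → NZD → CNY: 1 ÷ 7.76353 ÷ 0.562726 × 4.26584 = 0.976446
Product < 1; profitable direction is CNY → NZD → GBP → CNY.

0.9764 (arbitrage exists)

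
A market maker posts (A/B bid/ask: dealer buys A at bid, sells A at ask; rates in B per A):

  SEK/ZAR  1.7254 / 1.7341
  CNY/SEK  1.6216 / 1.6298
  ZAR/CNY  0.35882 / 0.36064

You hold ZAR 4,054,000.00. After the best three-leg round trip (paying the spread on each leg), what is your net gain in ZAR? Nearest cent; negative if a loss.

Best loop ZAR → CNY → SEK → ZAR:
ZAR 4,054,000.00 × 0.35882 (sell ZAR at bid) = CNY 1,454,656.28
CNY 1,454,656.28 × 1.6216 (sell CNY at bid) = SEK 2,358,870.62
SEK 2,358,870.62 × 1.7254 (sell SEK at bid) = ZAR 4,069,995.37

Net profit: ZAR 15,995.37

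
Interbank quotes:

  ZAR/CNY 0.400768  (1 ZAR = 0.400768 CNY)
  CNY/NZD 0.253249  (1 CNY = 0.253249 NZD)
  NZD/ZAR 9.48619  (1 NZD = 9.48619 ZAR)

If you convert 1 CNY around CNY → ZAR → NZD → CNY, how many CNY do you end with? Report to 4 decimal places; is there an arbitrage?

1.0386 (arbitrage exists)

Around CNY → ZAR → NZD → CNY: 1 ÷ 0.400768 ÷ 9.48619 ÷ 0.253249 = 1.038646
Product > 1; profitable direction is CNY → ZAR → NZD → CNY.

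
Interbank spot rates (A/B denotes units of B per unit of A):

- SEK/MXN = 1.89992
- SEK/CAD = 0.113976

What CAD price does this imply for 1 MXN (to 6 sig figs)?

MXN/CAD = 0.0599899

1 MXN ÷ 1.89992 = 0.526338 SEK
0.526338 SEK × 0.113976 = 0.0599899 CAD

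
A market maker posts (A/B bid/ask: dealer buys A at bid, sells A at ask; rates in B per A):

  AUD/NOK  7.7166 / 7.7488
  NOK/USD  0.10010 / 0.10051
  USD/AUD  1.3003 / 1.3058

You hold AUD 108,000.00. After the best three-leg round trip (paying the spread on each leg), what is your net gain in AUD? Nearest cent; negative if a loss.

Best loop AUD → NOK → USD → AUD:
AUD 108,000.00 × 7.7166 (sell AUD at bid) = NOK 833,392.80
NOK 833,392.80 × 0.10010 (sell NOK at bid) = USD 83,422.62
USD 83,422.62 × 1.3003 (sell USD at bid) = AUD 108,474.43

Net profit: AUD 474.43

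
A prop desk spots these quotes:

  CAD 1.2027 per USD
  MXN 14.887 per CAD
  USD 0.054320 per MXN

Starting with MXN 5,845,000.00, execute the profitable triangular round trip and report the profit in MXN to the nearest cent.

Profit: MXN 164,803.26

Profitable loop is MXN → CAD → USD → MXN:
MXN 5,845,000.00 ÷ 14.887 = CAD 392,624.44
CAD 392,624.44 ÷ 1.2027 = USD 326,452.51
USD 326,452.51 ÷ 0.054320 = MXN 6,009,803.26
Profit = MXN 6,009,803.26 − MXN 5,845,000.00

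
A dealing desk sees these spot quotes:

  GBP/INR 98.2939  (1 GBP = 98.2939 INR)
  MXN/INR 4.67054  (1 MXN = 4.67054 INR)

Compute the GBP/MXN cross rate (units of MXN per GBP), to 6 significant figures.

GBP/MXN = 21.0455

1 GBP × 98.2939 = 98.2939 INR
98.2939 INR ÷ 4.67054 = 21.0455 MXN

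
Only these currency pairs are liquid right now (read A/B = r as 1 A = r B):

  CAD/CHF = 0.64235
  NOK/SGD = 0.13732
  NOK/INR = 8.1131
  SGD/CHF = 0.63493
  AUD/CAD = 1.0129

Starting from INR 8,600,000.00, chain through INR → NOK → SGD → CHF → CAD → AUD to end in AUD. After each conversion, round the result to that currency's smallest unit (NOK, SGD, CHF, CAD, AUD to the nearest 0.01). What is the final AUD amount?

INR 8,600,000.00 ÷ 8.1131 = NOK 1,060,014.05
NOK 1,060,014.05 × 0.13732 = SGD 145,561.13
SGD 145,561.13 × 0.63493 = CHF 92,421.13
CHF 92,421.13 ÷ 0.64235 = CAD 143,879.71
CAD 143,879.71 ÷ 1.0129 = AUD 142,047.30

AUD 142,047.30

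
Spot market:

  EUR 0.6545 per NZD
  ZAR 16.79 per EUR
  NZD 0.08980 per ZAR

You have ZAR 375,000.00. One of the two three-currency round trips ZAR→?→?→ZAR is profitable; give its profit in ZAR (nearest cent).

Profit: ZAR 5,009.61

Profitable loop is ZAR → EUR → NZD → ZAR:
ZAR 375,000.00 ÷ 16.79 = EUR 22,334.72
EUR 22,334.72 ÷ 0.6545 = NZD 34,124.86
NZD 34,124.86 ÷ 0.08980 = ZAR 380,009.61
Profit = ZAR 380,009.61 − ZAR 375,000.00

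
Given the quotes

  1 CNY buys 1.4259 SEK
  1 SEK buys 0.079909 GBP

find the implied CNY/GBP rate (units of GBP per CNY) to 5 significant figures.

CNY/GBP = 0.11394

1 CNY × 1.4259 = 1.4259 SEK
1.4259 SEK × 0.079909 = 0.113942 GBP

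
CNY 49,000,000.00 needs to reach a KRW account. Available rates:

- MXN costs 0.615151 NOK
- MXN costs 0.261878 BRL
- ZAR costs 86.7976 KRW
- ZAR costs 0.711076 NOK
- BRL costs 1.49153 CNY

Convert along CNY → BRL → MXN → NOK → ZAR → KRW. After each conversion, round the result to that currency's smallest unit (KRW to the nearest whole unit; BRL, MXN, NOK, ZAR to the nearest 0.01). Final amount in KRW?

CNY 49,000,000.00 ÷ 1.49153 = BRL 32,852,171.93
BRL 32,852,171.93 ÷ 0.261878 = MXN 125,448,384.09
MXN 125,448,384.09 × 0.615151 = NOK 77,169,698.92
NOK 77,169,698.92 ÷ 0.711076 = ZAR 108,525,247.54
ZAR 108,525,247.54 × 86.7976 = KRW 9,419,731,026

KRW 9,419,731,026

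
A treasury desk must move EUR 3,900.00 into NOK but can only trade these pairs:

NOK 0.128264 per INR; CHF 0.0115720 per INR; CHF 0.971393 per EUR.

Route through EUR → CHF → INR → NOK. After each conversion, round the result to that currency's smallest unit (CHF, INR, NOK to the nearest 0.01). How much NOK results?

EUR 3,900.00 × 0.971393 = CHF 3,788.43
CHF 3,788.43 ÷ 0.0115720 = INR 327,379.02
INR 327,379.02 × 0.128264 = NOK 41,990.94

NOK 41,990.94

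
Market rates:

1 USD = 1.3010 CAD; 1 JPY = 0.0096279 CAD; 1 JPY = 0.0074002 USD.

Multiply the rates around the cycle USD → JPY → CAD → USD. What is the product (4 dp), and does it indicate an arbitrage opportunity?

Around USD → JPY → CAD → USD: 1 ÷ 0.0074002 × 0.0096279 ÷ 1.3010 = 1.000025
Product ≈ 1 (deviation 0.002%, within rounding noise).

1.0000 (no arbitrage)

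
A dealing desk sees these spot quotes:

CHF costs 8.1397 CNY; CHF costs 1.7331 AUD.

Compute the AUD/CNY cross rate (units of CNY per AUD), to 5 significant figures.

AUD/CNY = 4.6966

1 AUD ÷ 1.7331 = 0.577001 CHF
0.577001 CHF × 8.1397 = 4.69661 CNY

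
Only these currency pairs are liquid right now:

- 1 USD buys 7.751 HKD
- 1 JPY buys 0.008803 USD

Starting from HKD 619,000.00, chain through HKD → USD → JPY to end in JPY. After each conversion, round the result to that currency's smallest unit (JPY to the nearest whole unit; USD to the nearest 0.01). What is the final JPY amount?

HKD 619,000.00 ÷ 7.751 = USD 79,860.66
USD 79,860.66 ÷ 0.008803 = JPY 9,071,982

JPY 9,071,982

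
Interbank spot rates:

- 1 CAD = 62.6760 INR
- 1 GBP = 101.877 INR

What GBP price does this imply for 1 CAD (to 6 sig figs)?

CAD/GBP = 0.615212

1 CAD × 62.6760 = 62.676 INR
62.676 INR ÷ 101.877 = 0.615212 GBP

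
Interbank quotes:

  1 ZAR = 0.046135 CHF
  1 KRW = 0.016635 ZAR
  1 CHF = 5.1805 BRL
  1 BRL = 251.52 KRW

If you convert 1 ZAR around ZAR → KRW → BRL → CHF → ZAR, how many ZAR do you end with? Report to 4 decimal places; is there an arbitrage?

Around ZAR → KRW → BRL → CHF → ZAR: 1 ÷ 0.016635 ÷ 251.52 ÷ 5.1805 ÷ 0.046135 = 1.000006
Product ≈ 1 (deviation 0.001%, within rounding noise).

1.0000 (no arbitrage)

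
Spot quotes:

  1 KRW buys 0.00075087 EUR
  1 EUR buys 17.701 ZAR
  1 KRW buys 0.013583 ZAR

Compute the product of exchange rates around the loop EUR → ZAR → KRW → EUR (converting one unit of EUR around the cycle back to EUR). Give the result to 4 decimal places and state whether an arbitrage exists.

0.9785 (arbitrage exists)

Around EUR → ZAR → KRW → EUR: 1 × 17.701 ÷ 0.013583 × 0.00075087 = 0.978514
Product < 1; profitable direction is EUR → KRW → ZAR → EUR.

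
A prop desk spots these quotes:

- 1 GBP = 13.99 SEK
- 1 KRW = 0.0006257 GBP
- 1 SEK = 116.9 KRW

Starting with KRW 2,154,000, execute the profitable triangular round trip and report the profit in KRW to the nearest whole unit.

Profit: KRW 50,165

Profitable loop is KRW → GBP → SEK → KRW:
KRW 2,154,000 × 0.0006257 = GBP 1,347.76
GBP 1,347.76 × 13.99 = SEK 18,855.13
SEK 18,855.13 × 116.9 = KRW 2,204,165
Profit = KRW 2,204,165 − KRW 2,154,000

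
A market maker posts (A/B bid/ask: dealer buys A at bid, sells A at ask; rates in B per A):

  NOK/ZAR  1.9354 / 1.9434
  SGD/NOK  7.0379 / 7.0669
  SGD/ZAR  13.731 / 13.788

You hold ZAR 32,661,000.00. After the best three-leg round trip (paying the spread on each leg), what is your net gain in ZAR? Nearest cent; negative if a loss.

Net result: ZAR -6,690.82 (no profitable arbitrage after spreads)

Best loop ZAR → NOK → SGD → ZAR:
ZAR 32,661,000.00 ÷ 1.9434 (buy NOK at ask) = NOK 16,806,113.00
NOK 16,806,113.00 ÷ 7.0669 (buy SGD at ask) = SGD 2,378,145.01
SGD 2,378,145.01 × 13.731 (sell SGD at bid) = ZAR 32,654,309.18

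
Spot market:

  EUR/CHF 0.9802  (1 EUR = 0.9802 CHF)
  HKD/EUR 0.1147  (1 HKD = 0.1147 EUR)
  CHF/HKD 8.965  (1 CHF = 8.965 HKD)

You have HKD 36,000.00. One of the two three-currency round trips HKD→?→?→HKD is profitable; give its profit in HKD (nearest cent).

Profitable loop is HKD → EUR → CHF → HKD:
HKD 36,000.00 × 0.1147 = EUR 4,129.20
EUR 4,129.20 × 0.9802 = CHF 4,047.44
CHF 4,047.44 × 8.965 = HKD 36,285.32
Profit = HKD 36,285.32 − HKD 36,000.00

Profit: HKD 285.32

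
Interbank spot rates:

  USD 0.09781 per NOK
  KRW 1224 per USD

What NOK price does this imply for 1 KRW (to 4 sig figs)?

KRW/NOK = 0.008353

1 KRW ÷ 1224 = 0.000816993 USD
0.000816993 USD ÷ 0.09781 = 0.00835286 NOK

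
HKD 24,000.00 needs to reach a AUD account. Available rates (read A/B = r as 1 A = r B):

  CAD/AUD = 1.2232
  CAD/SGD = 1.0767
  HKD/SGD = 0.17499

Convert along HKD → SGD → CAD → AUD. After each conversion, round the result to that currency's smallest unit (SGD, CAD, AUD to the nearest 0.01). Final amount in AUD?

HKD 24,000.00 × 0.17499 = SGD 4,199.76
SGD 4,199.76 ÷ 1.0767 = CAD 3,900.59
CAD 3,900.59 × 1.2232 = AUD 4,771.20

AUD 4,771.20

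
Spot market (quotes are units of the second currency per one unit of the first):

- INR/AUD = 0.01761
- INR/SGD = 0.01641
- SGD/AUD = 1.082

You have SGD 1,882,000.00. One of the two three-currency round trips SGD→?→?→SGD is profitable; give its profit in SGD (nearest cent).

Profitable loop is SGD → AUD → INR → SGD:
SGD 1,882,000.00 × 1.082 = AUD 2,036,324.00
AUD 2,036,324.00 ÷ 0.01761 = INR 115,634,525.84
INR 115,634,525.84 × 0.01641 = SGD 1,897,562.57
Profit = SGD 1,897,562.57 − SGD 1,882,000.00

Profit: SGD 15,562.57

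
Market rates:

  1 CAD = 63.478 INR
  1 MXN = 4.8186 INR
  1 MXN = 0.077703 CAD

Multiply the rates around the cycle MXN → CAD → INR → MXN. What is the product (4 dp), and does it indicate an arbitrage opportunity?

Around MXN → CAD → INR → MXN: 1 × 0.077703 × 63.478 ÷ 4.8186 = 1.023623
Product > 1; profitable direction is MXN → CAD → INR → MXN.

1.0236 (arbitrage exists)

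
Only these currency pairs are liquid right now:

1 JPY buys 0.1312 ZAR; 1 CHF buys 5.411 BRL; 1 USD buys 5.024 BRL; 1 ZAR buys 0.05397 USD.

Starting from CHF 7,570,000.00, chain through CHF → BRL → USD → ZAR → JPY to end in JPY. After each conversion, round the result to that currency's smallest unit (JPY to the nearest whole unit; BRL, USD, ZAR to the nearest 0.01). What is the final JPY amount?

JPY 1,151,429,971

CHF 7,570,000.00 × 5.411 = BRL 40,961,270.00
BRL 40,961,270.00 ÷ 5.024 = USD 8,153,119.03
USD 8,153,119.03 ÷ 0.05397 = ZAR 151,067,612.19
ZAR 151,067,612.19 ÷ 0.1312 = JPY 1,151,429,971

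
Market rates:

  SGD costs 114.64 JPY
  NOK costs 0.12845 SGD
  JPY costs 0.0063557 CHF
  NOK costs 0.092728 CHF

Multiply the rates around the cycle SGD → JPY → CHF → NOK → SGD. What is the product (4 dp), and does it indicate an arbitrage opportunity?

Around SGD → JPY → CHF → NOK → SGD: 1 × 114.64 × 0.0063557 ÷ 0.092728 × 0.12845 = 1.009306
Product > 1; profitable direction is SGD → JPY → CHF → NOK → SGD.

1.0093 (arbitrage exists)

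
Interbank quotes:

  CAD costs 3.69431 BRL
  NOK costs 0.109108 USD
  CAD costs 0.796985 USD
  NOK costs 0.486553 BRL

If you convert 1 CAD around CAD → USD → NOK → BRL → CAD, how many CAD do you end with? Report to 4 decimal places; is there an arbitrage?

Around CAD → USD → NOK → BRL → CAD: 1 × 0.796985 ÷ 0.109108 × 0.486553 ÷ 3.69431 = 0.962034
Product < 1; profitable direction is CAD → BRL → NOK → USD → CAD.

0.9620 (arbitrage exists)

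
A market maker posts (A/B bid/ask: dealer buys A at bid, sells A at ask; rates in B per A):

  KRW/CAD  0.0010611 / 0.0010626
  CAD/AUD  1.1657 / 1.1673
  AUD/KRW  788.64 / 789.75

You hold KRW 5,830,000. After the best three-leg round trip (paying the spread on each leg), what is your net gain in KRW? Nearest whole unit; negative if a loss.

Net profit: KRW 121,503

Best loop KRW → AUD → CAD → KRW:
KRW 5,830,000 ÷ 789.75 (buy AUD at ask) = AUD 7,382.08
AUD 7,382.08 ÷ 1.1673 (buy CAD at ask) = CAD 6,324.07
CAD 6,324.07 ÷ 0.0010626 (buy KRW at ask) = KRW 5,951,503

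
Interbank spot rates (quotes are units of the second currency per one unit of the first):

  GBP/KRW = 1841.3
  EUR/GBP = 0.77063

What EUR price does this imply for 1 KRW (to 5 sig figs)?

1 KRW ÷ 1841.3 = 0.000543095 GBP
0.000543095 GBP ÷ 0.77063 = 0.000704741 EUR

KRW/EUR = 0.00070474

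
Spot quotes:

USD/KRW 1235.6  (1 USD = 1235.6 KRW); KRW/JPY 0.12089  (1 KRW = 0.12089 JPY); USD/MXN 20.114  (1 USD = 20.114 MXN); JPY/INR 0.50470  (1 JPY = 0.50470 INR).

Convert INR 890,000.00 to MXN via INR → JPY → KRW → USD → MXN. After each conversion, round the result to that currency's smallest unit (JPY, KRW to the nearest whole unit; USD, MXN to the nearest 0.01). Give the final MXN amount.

INR 890,000.00 ÷ 0.50470 = JPY 1,763,424
JPY 1,763,424 ÷ 0.12089 = KRW 14,587,013
KRW 14,587,013 ÷ 1235.6 = USD 11,805.61
USD 11,805.61 × 20.114 = MXN 237,458.04

MXN 237,458.04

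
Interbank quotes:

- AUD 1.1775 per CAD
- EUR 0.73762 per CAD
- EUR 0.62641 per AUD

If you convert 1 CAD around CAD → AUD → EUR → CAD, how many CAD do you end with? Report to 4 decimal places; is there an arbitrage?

1.0000 (no arbitrage)

Around CAD → AUD → EUR → CAD: 1 × 1.1775 × 0.62641 ÷ 0.73762 = 0.999970
Product ≈ 1 (deviation 0.003%, within rounding noise).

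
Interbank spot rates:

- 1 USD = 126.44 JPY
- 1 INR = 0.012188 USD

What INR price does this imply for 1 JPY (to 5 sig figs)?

1 JPY ÷ 126.44 = 0.00790889 USD
0.00790889 USD ÷ 0.012188 = 0.648908 INR

JPY/INR = 0.64891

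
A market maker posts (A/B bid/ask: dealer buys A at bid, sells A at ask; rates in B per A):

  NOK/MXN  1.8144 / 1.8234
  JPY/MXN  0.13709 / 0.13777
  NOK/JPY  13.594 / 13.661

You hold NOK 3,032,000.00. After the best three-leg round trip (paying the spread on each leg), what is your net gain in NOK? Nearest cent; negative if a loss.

Best loop NOK → JPY → MXN → NOK:
NOK 3,032,000.00 × 13.594 (sell NOK at bid) = JPY 41,217,008
JPY 41,217,008 × 0.13709 (sell JPY at bid) = MXN 5,650,439.63
MXN 5,650,439.63 ÷ 1.8234 (buy NOK at ask) = NOK 3,098,848.10

Net profit: NOK 66,848.10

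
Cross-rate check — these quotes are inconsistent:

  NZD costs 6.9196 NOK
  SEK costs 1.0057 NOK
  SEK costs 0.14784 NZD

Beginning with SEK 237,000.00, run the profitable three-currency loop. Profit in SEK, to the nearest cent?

Profitable loop is SEK → NZD → NOK → SEK:
SEK 237,000.00 × 0.14784 = NZD 35,038.08
NZD 35,038.08 × 6.9196 = NOK 242,449.50
NOK 242,449.50 ÷ 1.0057 = SEK 241,075.37
Profit = SEK 241,075.37 − SEK 237,000.00

Profit: SEK 4,075.37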